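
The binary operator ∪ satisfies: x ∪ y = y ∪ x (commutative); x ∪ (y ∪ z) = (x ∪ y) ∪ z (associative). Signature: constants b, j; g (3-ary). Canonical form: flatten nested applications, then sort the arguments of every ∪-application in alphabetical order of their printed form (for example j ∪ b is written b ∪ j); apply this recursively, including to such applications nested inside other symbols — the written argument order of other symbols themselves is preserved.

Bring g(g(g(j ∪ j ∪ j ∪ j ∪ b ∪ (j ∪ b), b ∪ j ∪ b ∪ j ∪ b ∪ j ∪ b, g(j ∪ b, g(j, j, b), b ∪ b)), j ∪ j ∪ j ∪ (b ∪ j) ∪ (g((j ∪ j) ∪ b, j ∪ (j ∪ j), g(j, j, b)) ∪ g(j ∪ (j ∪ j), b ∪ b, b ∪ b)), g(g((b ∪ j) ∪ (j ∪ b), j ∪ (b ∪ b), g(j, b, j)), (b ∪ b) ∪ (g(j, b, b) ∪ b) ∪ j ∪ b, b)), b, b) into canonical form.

Descend into:  j ∪ j ∪ j ∪ (b ∪ j) ∪ (g((j ∪ j) ∪ b, j ∪ (j ∪ j), g(j, j, b)) ∪ g(j ∪ (j ∪ j), b ∪ b, b ∪ b))
Merge nested applications:  j ∪ j ∪ j ∪ b ∪ j ∪ g((j ∪ j) ∪ b, j ∪ (j ∪ j), g(j, j, b)) ∪ g(j ∪ (j ∪ j), b ∪ b, b ∪ b)
Simplify inside:  g((j ∪ j) ∪ b, j ∪ (j ∪ j), g(j, j, b))  →  g(b ∪ j ∪ j, j ∪ j ∪ j, g(j, j, b))
Inside:  g(j ∪ (j ∪ j), b ∪ b, b ∪ b)  →  g(j ∪ j ∪ j, b ∪ b, b ∪ b)
Order the arguments:  b ∪ g(b ∪ j ∪ j, j ∪ j ∪ j, g(j, j, b)) ∪ g(j ∪ j ∪ j, b ∪ b, b ∪ b) ∪ j ∪ j ∪ j ∪ j
Rebuild:  g(g(g(b ∪ b ∪ j ∪ j ∪ j ∪ j ∪ j, b ∪ b ∪ b ∪ b ∪ j ∪ j ∪ j, g(b ∪ j, g(j, j, b), b ∪ b)), b ∪ g(b ∪ j ∪ j, j ∪ j ∪ j, g(j, j, b)) ∪ g(j ∪ j ∪ j, b ∪ b, b ∪ b) ∪ j ∪ j ∪ j ∪ j, g(g(b ∪ b ∪ j ∪ j, b ∪ b ∪ j, g(j, b, j)), b ∪ b ∪ b ∪ b ∪ g(j, b, b) ∪ j, b)), b, b)

Answer: g(g(g(b ∪ b ∪ j ∪ j ∪ j ∪ j ∪ j, b ∪ b ∪ b ∪ b ∪ j ∪ j ∪ j, g(b ∪ j, g(j, j, b), b ∪ b)), b ∪ g(b ∪ j ∪ j, j ∪ j ∪ j, g(j, j, b)) ∪ g(j ∪ j ∪ j, b ∪ b, b ∪ b) ∪ j ∪ j ∪ j ∪ j, g(g(b ∪ b ∪ j ∪ j, b ∪ b ∪ j, g(j, b, j)), b ∪ b ∪ b ∪ b ∪ g(j, b, b) ∪ j, b)), b, b)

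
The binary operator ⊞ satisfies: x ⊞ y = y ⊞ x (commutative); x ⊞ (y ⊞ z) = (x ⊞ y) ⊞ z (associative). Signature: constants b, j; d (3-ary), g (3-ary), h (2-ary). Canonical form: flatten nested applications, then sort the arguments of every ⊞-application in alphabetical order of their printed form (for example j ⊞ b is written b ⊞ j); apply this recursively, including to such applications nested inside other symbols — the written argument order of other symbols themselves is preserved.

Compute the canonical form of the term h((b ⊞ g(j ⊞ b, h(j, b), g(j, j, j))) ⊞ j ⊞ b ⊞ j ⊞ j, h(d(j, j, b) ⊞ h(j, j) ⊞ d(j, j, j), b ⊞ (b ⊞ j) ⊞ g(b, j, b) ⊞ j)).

Work inside:  (b ⊞ g(j ⊞ b, h(j, b), g(j, j, j))) ⊞ j ⊞ b ⊞ j ⊞ j
Un-nest:  b ⊞ g(j ⊞ b, h(j, b), g(j, j, j)) ⊞ j ⊞ b ⊞ j ⊞ j
Inside:  g(j ⊞ b, h(j, b), g(j, j, j))  →  g(b ⊞ j, h(j, b), g(j, j, j))
Sort arguments:  b ⊞ b ⊞ g(b ⊞ j, h(j, b), g(j, j, j)) ⊞ j ⊞ j ⊞ j
Rebuild:  h(b ⊞ b ⊞ g(b ⊞ j, h(j, b), g(j, j, j)) ⊞ j ⊞ j ⊞ j, h(d(j, j, b) ⊞ d(j, j, j) ⊞ h(j, j), b ⊞ b ⊞ g(b, j, b) ⊞ j ⊞ j))

Answer: h(b ⊞ b ⊞ g(b ⊞ j, h(j, b), g(j, j, j)) ⊞ j ⊞ j ⊞ j, h(d(j, j, b) ⊞ d(j, j, j) ⊞ h(j, j), b ⊞ b ⊞ g(b, j, b) ⊞ j ⊞ j))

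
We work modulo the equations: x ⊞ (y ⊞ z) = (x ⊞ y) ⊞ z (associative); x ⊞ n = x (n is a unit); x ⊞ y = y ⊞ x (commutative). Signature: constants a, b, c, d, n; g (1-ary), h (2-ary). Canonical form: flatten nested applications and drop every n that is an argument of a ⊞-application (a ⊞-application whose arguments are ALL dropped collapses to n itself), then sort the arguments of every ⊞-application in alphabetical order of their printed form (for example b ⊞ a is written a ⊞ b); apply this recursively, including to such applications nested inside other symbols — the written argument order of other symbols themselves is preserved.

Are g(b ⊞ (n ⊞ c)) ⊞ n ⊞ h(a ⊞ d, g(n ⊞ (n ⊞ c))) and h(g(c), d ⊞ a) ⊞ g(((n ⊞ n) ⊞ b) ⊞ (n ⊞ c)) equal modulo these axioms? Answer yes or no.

Answer: no — g(b ⊞ c) ⊞ h(a ⊞ d, g(c)) vs g(b ⊞ c) ⊞ h(g(c), a ⊞ d)

Derivation:
Left:  g(b ⊞ (n ⊞ c)) ⊞ n ⊞ h(a ⊞ d, g(n ⊞ (n ⊞ c)))
  Inside:  g(b ⊞ (n ⊞ c))  →  g(b ⊞ c)
  Simplify inside:  h(a ⊞ d, g(n ⊞ (n ⊞ c)))  →  h(a ⊞ d, g(c))
  Units out:  drop n
  Order the arguments:  g(b ⊞ c) ⊞ h(a ⊞ d, g(c))
Right:  h(g(c), d ⊞ a) ⊞ g(((n ⊞ n) ⊞ b) ⊞ (n ⊞ c))
  Inside:  h(g(c), d ⊞ a)  →  h(g(c), a ⊞ d)
  Inside:  g(((n ⊞ n) ⊞ b) ⊞ (n ⊞ c))  →  g(b ⊞ c)
  Sort arguments:  g(b ⊞ c) ⊞ h(g(c), a ⊞ d)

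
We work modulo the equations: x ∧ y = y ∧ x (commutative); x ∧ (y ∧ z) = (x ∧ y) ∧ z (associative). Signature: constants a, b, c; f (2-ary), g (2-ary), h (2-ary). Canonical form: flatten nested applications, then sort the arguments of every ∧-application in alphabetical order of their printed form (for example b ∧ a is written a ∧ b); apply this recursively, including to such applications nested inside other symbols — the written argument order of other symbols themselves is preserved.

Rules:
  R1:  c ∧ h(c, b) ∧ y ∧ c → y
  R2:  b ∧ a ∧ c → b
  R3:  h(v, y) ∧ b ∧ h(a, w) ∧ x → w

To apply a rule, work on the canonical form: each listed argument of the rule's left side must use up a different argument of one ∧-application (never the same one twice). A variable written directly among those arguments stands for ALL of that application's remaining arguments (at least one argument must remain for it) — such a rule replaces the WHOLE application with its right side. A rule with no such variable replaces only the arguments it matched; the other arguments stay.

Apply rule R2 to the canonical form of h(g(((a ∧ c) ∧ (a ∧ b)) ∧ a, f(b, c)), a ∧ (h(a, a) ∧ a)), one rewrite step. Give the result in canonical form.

Canonical form:  h(g(a ∧ a ∧ a ∧ b ∧ c, f(b, c)), a ∧ a ∧ h(a, a))
Apply R2:  consuming a, b, c
Result:  h(g(a ∧ a ∧ b, f(b, c)), a ∧ a ∧ h(a, a))

Answer: h(g(a ∧ a ∧ b, f(b, c)), a ∧ a ∧ h(a, a))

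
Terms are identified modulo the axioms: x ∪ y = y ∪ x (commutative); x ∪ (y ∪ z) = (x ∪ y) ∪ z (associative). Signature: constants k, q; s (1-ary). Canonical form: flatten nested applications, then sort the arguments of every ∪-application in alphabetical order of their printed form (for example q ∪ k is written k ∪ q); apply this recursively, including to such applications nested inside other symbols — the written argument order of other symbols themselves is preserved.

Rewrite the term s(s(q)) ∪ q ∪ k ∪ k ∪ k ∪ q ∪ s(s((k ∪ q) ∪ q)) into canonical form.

Answer: k ∪ k ∪ k ∪ q ∪ q ∪ s(s(k ∪ q ∪ q)) ∪ s(s(q))

Derivation:
Canonicalize subterm:  s(s((k ∪ q) ∪ q))  →  s(s(k ∪ q ∪ q))
Sort arguments:  k ∪ k ∪ k ∪ q ∪ q ∪ s(s(k ∪ q ∪ q)) ∪ s(s(q))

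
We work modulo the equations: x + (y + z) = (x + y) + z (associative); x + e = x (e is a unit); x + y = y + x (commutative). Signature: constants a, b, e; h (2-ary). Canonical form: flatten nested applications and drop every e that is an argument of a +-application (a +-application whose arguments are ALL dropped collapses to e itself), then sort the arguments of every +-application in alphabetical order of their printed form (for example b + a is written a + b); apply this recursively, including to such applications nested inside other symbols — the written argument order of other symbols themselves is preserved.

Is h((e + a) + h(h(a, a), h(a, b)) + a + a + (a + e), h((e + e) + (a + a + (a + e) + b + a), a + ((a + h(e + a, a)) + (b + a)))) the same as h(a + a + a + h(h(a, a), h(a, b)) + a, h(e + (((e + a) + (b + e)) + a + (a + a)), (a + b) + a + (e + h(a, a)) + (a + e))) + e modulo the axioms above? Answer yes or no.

Answer: yes — both canonical forms are h(a + a + a + a + h(h(a, a), h(a, b)), h(a + a + a + a + b, a + a + a + b + h(a, a)))

Derivation:
Left:  h((e + a) + h(h(a, a), h(a, b)) + a + a + (a + e), h((e + e) + (a + a + (a + e) + b + a), a + ((a + h(e + a, a)) + (b + a))))
  Work inside:  (e + a) + h(h(a, a), h(a, b)) + a + a + (a + e)
  Flatten:  e + a + h(h(a, a), h(a, b)) + a + a + a + e
  Drop the unit:  drop e (×2)
  Order the arguments:  a + a + a + a + h(h(a, a), h(a, b))
  Reassemble:  h(a + a + a + a + h(h(a, a), h(a, b)), h(a + a + a + a + b, a + a + a + b + h(a, a)))
Right:  h(a + a + a + h(h(a, a), h(a, b)) + a, h(e + (((e + a) + (b + e)) + a + (a + a)), (a + b) + a + (e + h(a, a)) + (a + e))) + e
  Inside:  h(a + a + a + h(h(a, a), h(a, b)) + a, h(e + (((e + a) + (b + e)) + a + (a + a)), (a + b) + a + (e + h(a, a)) + (a + e)))  →  h(a + a + a + a + h(h(a, a), h(a, b)), h(a + a + a + a + b, a + a + a + b + h(a, a)))
  Drop the unit:  drop e
  Sort:  h(a + a + a + a + h(h(a, a), h(a, b)), h(a + a + a + a + b, a + a + a + b + h(a, a)))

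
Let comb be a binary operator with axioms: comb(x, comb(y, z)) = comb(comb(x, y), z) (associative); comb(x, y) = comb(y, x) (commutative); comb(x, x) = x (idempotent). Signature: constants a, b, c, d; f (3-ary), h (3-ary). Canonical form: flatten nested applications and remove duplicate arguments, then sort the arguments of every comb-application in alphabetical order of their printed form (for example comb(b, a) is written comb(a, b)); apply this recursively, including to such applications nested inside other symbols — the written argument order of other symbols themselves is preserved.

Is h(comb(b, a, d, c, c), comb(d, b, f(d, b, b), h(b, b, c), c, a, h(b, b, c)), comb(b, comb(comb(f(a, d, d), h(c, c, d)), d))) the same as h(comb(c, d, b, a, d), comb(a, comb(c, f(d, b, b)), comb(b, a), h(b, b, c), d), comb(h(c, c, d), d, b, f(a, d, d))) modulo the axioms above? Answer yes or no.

Answer: yes — both canonical forms are h(comb(a, b, c, d), comb(a, b, c, d, f(d, b, b), h(b, b, c)), comb(b, d, f(a, d, d), h(c, c, d)))

Derivation:
Left:  h(comb(b, a, d, c, c), comb(d, b, f(d, b, b), h(b, b, c), c, a, h(b, b, c)), comb(b, comb(comb(f(a, d, d), h(c, c, d)), d)))
  Focus inside:  comb(d, b, f(d, b, b), h(b, b, c), c, a, h(b, b, c))
  Drop duplicates:  drop duplicate h(b, b, c)
  Order the arguments:  comb(a, b, c, d, f(d, b, b), h(b, b, c))
  Rebuild:  h(comb(a, b, c, d), comb(a, b, c, d, f(d, b, b), h(b, b, c)), comb(b, d, f(a, d, d), h(c, c, d)))
Right:  h(comb(c, d, b, a, d), comb(a, comb(c, f(d, b, b)), comb(b, a), h(b, b, c), d), comb(h(c, c, d), d, b, f(a, d, d)))
  Focus inside:  comb(a, comb(c, f(d, b, b)), comb(b, a), h(b, b, c), d)
  Un-nest:  comb(a, c, f(d, b, b), b, a, h(b, b, c), d)
  Deduplicate:  drop duplicate a
  Sort:  comb(a, b, c, d, f(d, b, b), h(b, b, c))
  Reassemble:  h(comb(a, b, c, d), comb(a, b, c, d, f(d, b, b), h(b, b, c)), comb(b, d, f(a, d, d), h(c, c, d)))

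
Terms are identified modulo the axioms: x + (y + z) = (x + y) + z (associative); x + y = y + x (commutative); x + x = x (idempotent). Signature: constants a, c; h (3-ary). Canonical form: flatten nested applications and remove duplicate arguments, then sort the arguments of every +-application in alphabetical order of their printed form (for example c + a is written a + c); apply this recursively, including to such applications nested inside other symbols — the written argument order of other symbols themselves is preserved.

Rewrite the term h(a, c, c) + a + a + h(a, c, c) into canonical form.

Deduplicate:  drop duplicate a, h(a, c, c)
Order the arguments:  a + h(a, c, c)

Answer: a + h(a, c, c)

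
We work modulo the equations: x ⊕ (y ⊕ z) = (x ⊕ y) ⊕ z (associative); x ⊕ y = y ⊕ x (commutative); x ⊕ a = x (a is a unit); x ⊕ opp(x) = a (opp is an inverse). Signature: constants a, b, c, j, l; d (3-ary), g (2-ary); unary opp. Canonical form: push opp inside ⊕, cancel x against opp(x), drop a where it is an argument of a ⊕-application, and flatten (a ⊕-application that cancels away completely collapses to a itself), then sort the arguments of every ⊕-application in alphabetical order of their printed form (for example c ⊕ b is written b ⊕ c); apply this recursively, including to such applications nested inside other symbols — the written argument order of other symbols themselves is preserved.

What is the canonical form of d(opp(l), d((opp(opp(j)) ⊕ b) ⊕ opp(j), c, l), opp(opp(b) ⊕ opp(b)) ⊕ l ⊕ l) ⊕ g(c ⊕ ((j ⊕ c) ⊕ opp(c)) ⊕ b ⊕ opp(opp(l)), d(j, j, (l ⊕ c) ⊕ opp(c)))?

Push opp inside:  distribute opp over ⊕ and collapse double opp
Combine occurrences:  d(opp(l), d(b, c, l), b ⊕ b ⊕ l ⊕ l) ⊕ g(b ⊕ c ⊕ j ⊕ l, d(j, j, l))

Answer: d(opp(l), d(b, c, l), b ⊕ b ⊕ l ⊕ l) ⊕ g(b ⊕ c ⊕ j ⊕ l, d(j, j, l))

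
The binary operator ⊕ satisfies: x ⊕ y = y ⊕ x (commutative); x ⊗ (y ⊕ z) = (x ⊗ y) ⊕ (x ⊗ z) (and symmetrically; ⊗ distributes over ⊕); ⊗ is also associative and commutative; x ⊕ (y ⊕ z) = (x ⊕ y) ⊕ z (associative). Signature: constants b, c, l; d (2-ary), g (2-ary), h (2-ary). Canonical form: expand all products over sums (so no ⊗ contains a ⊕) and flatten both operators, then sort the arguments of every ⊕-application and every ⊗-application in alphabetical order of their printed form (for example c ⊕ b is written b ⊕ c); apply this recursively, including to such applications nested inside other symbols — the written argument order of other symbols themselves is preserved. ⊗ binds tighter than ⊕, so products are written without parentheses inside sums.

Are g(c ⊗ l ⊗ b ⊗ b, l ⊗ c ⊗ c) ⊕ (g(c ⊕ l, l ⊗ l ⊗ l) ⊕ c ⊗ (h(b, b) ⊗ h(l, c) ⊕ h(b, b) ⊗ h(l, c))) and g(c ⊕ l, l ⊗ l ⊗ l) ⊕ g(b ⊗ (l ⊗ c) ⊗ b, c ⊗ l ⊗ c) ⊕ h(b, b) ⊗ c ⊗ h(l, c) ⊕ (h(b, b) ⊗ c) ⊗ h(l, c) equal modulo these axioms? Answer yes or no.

Left:  g(c ⊗ l ⊗ b ⊗ b, l ⊗ c ⊗ c) ⊕ (g(c ⊕ l, l ⊗ l ⊗ l) ⊕ c ⊗ (h(b, b) ⊗ h(l, c) ⊕ h(b, b) ⊗ h(l, c)))
  Expand:  g(b ⊗ b ⊗ c ⊗ l, c ⊗ c ⊗ l) ⊕ g(c ⊕ l, l ⊗ l ⊗ l) ⊕ c ⊗ h(b, b) ⊗ h(l, c) ⊕ c ⊗ h(b, b) ⊗ h(l, c)
  Sort arguments:  c ⊗ h(b, b) ⊗ h(l, c) ⊕ c ⊗ h(b, b) ⊗ h(l, c) ⊕ g(b ⊗ b ⊗ c ⊗ l, c ⊗ c ⊗ l) ⊕ g(c ⊕ l, l ⊗ l ⊗ l)
Right:  g(c ⊕ l, l ⊗ l ⊗ l) ⊕ g(b ⊗ (l ⊗ c) ⊗ b, c ⊗ l ⊗ c) ⊕ h(b, b) ⊗ c ⊗ h(l, c) ⊕ (h(b, b) ⊗ c) ⊗ h(l, c)
  Merge nested applications:  g(c ⊕ l, l ⊗ l ⊗ l) ⊕ g(b ⊗ b ⊗ c ⊗ l, c ⊗ c ⊗ l) ⊕ c ⊗ h(b, b) ⊗ h(l, c) ⊕ c ⊗ h(b, b) ⊗ h(l, c)
  Sort arguments:  c ⊗ h(b, b) ⊗ h(l, c) ⊕ c ⊗ h(b, b) ⊗ h(l, c) ⊕ g(b ⊗ b ⊗ c ⊗ l, c ⊗ c ⊗ l) ⊕ g(c ⊕ l, l ⊗ l ⊗ l)

Answer: yes — both canonical forms are c ⊗ h(b, b) ⊗ h(l, c) ⊕ c ⊗ h(b, b) ⊗ h(l, c) ⊕ g(b ⊗ b ⊗ c ⊗ l, c ⊗ c ⊗ l) ⊕ g(c ⊕ l, l ⊗ l ⊗ l)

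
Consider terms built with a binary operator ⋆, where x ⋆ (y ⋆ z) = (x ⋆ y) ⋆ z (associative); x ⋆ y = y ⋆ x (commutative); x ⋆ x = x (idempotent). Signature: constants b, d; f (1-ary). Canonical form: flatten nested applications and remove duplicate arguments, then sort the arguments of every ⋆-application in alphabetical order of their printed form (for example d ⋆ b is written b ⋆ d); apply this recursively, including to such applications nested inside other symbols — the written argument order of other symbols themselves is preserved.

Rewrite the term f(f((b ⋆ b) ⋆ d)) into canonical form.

Answer: f(f(b ⋆ d))

Derivation:
Descend into:  (b ⋆ b) ⋆ d
Flatten:  b ⋆ b ⋆ d
Deduplicate:  drop duplicate b
Sort arguments:  b ⋆ d
Rebuild:  f(f(b ⋆ d))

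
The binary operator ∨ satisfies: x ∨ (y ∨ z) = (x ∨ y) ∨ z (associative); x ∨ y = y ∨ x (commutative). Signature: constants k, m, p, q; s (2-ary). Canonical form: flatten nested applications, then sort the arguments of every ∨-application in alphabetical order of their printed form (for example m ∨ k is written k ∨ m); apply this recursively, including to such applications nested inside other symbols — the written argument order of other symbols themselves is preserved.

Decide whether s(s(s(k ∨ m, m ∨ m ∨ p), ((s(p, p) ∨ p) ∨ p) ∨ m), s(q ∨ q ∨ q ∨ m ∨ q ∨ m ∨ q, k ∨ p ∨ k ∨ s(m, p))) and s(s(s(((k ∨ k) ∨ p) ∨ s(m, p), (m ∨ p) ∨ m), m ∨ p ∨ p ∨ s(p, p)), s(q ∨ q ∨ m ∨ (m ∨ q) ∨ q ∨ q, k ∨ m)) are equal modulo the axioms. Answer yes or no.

Left:  s(s(s(k ∨ m, m ∨ m ∨ p), ((s(p, p) ∨ p) ∨ p) ∨ m), s(q ∨ q ∨ q ∨ m ∨ q ∨ m ∨ q, k ∨ p ∨ k ∨ s(m, p)))
  Descend into:  ((s(p, p) ∨ p) ∨ p) ∨ m
  Merge nested applications:  s(p, p) ∨ p ∨ p ∨ m
  Sort:  m ∨ p ∨ p ∨ s(p, p)
  Rebuild:  s(s(s(k ∨ m, m ∨ m ∨ p), m ∨ p ∨ p ∨ s(p, p)), s(m ∨ m ∨ q ∨ q ∨ q ∨ q ∨ q, k ∨ k ∨ p ∨ s(m, p)))
Right:  s(s(s(((k ∨ k) ∨ p) ∨ s(m, p), (m ∨ p) ∨ m), m ∨ p ∨ p ∨ s(p, p)), s(q ∨ q ∨ m ∨ (m ∨ q) ∨ q ∨ q, k ∨ m))
  Focus inside:  q ∨ q ∨ m ∨ (m ∨ q) ∨ q ∨ q
  Merge nested applications:  q ∨ q ∨ m ∨ m ∨ q ∨ q ∨ q
  Sort:  m ∨ m ∨ q ∨ q ∨ q ∨ q ∨ q
  Reassemble:  s(s(s(k ∨ k ∨ p ∨ s(m, p), m ∨ m ∨ p), m ∨ p ∨ p ∨ s(p, p)), s(m ∨ m ∨ q ∨ q ∨ q ∨ q ∨ q, k ∨ m))

Answer: no — s(s(s(k ∨ m, m ∨ m ∨ p), m ∨ p ∨ p ∨ s(p, p)), s(m ∨ m ∨ q ∨ q ∨ q ∨ q ∨ q, k ∨ k ∨ p ∨ s(m, p))) vs s(s(s(k ∨ k ∨ p ∨ s(m, p), m ∨ m ∨ p), m ∨ p ∨ p ∨ s(p, p)), s(m ∨ m ∨ q ∨ q ∨ q ∨ q ∨ q, k ∨ m))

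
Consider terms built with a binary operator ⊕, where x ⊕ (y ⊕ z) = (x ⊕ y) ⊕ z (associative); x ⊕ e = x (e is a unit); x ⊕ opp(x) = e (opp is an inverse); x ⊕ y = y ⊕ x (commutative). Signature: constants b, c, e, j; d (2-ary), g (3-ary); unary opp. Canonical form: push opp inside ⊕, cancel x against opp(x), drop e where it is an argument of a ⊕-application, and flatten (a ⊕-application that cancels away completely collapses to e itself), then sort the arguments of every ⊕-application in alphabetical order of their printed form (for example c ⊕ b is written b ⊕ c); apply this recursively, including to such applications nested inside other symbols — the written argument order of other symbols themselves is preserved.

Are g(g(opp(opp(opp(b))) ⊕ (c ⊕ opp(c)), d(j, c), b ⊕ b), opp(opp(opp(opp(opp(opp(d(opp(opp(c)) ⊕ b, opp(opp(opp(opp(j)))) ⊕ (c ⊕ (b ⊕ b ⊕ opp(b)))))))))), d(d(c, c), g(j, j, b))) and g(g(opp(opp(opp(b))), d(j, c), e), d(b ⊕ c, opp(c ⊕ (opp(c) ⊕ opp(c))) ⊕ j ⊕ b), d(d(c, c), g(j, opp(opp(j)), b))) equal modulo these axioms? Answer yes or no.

Answer: no — g(g(opp(b), d(j, c), b ⊕ b), d(b ⊕ c, b ⊕ c ⊕ j), d(d(c, c), g(j, j, b))) vs g(g(opp(b), d(j, c), e), d(b ⊕ c, b ⊕ c ⊕ j), d(d(c, c), g(j, j, b)))

Derivation:
Left:  g(g(opp(opp(opp(b))) ⊕ (c ⊕ opp(c)), d(j, c), b ⊕ b), opp(opp(opp(opp(opp(opp(d(opp(opp(c)) ⊕ b, opp(opp(opp(opp(j)))) ⊕ (c ⊕ (b ⊕ b ⊕ opp(b)))))))))), d(d(c, c), g(j, j, b)))
  Focus inside:  opp(opp(opp(opp(j)))) ⊕ (c ⊕ (b ⊕ b ⊕ opp(b)))
  Push opp inside:  distribute opp over ⊕ and collapse double opp
  Collect terms:  j ⊕ c ⊕ b
  Sort:  b ⊕ c ⊕ j
  Rebuild:  g(g(opp(b), d(j, c), b ⊕ b), d(b ⊕ c, b ⊕ c ⊕ j), d(d(c, c), g(j, j, b)))
Right:  g(g(opp(opp(opp(b))), d(j, c), e), d(b ⊕ c, opp(c ⊕ (opp(c) ⊕ opp(c))) ⊕ j ⊕ b), d(d(c, c), g(j, opp(opp(j)), b)))
  Focus inside:  opp(c ⊕ (opp(c) ⊕ opp(c))) ⊕ j ⊕ b
  Push opp inside:  distribute opp over ⊕ and collapse double opp
  Collect terms:  c ⊕ j ⊕ b
  Order the arguments:  b ⊕ c ⊕ j
  Reassemble:  g(g(opp(b), d(j, c), e), d(b ⊕ c, b ⊕ c ⊕ j), d(d(c, c), g(j, j, b)))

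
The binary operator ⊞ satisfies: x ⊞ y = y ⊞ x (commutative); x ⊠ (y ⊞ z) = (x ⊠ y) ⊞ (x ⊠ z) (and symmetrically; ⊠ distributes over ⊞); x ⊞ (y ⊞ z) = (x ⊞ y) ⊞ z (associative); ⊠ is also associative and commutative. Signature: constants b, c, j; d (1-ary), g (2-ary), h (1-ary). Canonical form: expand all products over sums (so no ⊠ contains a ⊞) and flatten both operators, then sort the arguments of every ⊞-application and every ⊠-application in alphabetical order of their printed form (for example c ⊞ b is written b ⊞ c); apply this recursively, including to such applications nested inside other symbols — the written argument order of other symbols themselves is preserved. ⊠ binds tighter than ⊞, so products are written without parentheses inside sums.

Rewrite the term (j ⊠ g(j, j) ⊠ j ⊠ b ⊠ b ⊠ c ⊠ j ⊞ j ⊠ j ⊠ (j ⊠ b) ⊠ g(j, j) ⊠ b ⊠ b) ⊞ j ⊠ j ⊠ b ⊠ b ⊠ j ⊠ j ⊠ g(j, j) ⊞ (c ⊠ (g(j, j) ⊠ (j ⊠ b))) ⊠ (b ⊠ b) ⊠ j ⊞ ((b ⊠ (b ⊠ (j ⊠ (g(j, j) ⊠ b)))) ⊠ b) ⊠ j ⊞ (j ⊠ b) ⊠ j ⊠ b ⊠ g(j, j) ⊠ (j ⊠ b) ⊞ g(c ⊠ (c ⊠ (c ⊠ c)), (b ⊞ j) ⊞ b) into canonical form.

Merge nested applications:  b ⊠ b ⊠ c ⊠ g(j, j) ⊠ j ⊠ j ⊠ j ⊞ b ⊠ b ⊠ b ⊠ g(j, j) ⊠ j ⊠ j ⊠ j ⊞ b ⊠ b ⊠ g(j, j) ⊠ j ⊠ j ⊠ j ⊠ j ⊞ b ⊠ b ⊠ b ⊠ c ⊠ g(j, j) ⊠ j ⊠ j ⊞ b ⊠ b ⊠ b ⊠ b ⊠ g(j, j) ⊠ j ⊠ j ⊞ b ⊠ b ⊠ b ⊠ g(j, j) ⊠ j ⊠ j ⊠ j ⊞ g(c ⊠ c ⊠ c ⊠ c, b ⊞ b ⊞ j)
Order the arguments:  b ⊠ b ⊠ b ⊠ b ⊠ g(j, j) ⊠ j ⊠ j ⊞ b ⊠ b ⊠ b ⊠ c ⊠ g(j, j) ⊠ j ⊠ j ⊞ b ⊠ b ⊠ b ⊠ g(j, j) ⊠ j ⊠ j ⊠ j ⊞ b ⊠ b ⊠ b ⊠ g(j, j) ⊠ j ⊠ j ⊠ j ⊞ b ⊠ b ⊠ c ⊠ g(j, j) ⊠ j ⊠ j ⊠ j ⊞ b ⊠ b ⊠ g(j, j) ⊠ j ⊠ j ⊠ j ⊠ j ⊞ g(c ⊠ c ⊠ c ⊠ c, b ⊞ b ⊞ j)

Answer: b ⊠ b ⊠ b ⊠ b ⊠ g(j, j) ⊠ j ⊠ j ⊞ b ⊠ b ⊠ b ⊠ c ⊠ g(j, j) ⊠ j ⊠ j ⊞ b ⊠ b ⊠ b ⊠ g(j, j) ⊠ j ⊠ j ⊠ j ⊞ b ⊠ b ⊠ b ⊠ g(j, j) ⊠ j ⊠ j ⊠ j ⊞ b ⊠ b ⊠ c ⊠ g(j, j) ⊠ j ⊠ j ⊠ j ⊞ b ⊠ b ⊠ g(j, j) ⊠ j ⊠ j ⊠ j ⊠ j ⊞ g(c ⊠ c ⊠ c ⊠ c, b ⊞ b ⊞ j)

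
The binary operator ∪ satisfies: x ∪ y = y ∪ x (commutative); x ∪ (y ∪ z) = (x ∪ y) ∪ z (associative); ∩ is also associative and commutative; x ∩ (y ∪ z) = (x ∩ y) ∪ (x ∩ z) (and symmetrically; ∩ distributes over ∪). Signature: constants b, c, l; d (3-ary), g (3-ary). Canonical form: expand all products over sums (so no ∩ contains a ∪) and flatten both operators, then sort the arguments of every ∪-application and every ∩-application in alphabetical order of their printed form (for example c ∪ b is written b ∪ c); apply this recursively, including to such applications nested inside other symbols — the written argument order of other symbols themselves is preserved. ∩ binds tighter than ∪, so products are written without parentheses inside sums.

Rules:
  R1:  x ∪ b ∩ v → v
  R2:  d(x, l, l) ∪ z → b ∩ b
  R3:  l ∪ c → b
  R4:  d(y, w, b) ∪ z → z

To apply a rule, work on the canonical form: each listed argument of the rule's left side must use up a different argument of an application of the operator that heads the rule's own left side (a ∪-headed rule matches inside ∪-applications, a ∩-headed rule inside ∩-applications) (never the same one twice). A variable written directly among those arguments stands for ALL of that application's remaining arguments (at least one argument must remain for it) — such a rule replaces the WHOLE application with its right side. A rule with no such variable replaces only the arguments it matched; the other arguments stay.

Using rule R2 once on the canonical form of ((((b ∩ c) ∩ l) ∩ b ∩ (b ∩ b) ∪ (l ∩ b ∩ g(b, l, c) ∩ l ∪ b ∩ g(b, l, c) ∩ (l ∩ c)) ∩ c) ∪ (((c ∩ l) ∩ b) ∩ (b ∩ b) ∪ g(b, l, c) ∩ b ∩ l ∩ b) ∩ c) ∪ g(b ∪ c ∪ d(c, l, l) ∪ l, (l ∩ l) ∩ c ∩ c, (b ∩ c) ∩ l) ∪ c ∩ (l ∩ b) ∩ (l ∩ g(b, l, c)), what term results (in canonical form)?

Canonical form:  b ∩ b ∩ b ∩ b ∩ c ∩ l ∪ b ∩ b ∩ b ∩ c ∩ c ∩ l ∪ b ∩ b ∩ c ∩ g(b, l, c) ∩ l ∪ b ∩ c ∩ c ∩ g(b, l, c) ∩ l ∪ b ∩ c ∩ g(b, l, c) ∩ l ∩ l ∪ b ∩ c ∩ g(b, l, c) ∩ l ∩ l ∪ g(b ∪ c ∪ d(c, l, l) ∪ l, c ∩ c ∩ l ∩ l, b ∩ c ∩ l)
Apply R2:  consuming d(c, l, l);  x := c, z := b ∪ c ∪ l
The variable takes the whole remainder — replace the entire application.
Result:  b ∩ b ∩ b ∩ b ∩ c ∩ l ∪ b ∩ b ∩ b ∩ c ∩ c ∩ l ∪ b ∩ b ∩ c ∩ g(b, l, c) ∩ l ∪ b ∩ c ∩ c ∩ g(b, l, c) ∩ l ∪ b ∩ c ∩ g(b, l, c) ∩ l ∩ l ∪ b ∩ c ∩ g(b, l, c) ∩ l ∩ l ∪ g(b ∩ b, c ∩ c ∩ l ∩ l, b ∩ c ∩ l)

Answer: b ∩ b ∩ b ∩ b ∩ c ∩ l ∪ b ∩ b ∩ b ∩ c ∩ c ∩ l ∪ b ∩ b ∩ c ∩ g(b, l, c) ∩ l ∪ b ∩ c ∩ c ∩ g(b, l, c) ∩ l ∪ b ∩ c ∩ g(b, l, c) ∩ l ∩ l ∪ b ∩ c ∩ g(b, l, c) ∩ l ∩ l ∪ g(b ∩ b, c ∩ c ∩ l ∩ l, b ∩ c ∩ l)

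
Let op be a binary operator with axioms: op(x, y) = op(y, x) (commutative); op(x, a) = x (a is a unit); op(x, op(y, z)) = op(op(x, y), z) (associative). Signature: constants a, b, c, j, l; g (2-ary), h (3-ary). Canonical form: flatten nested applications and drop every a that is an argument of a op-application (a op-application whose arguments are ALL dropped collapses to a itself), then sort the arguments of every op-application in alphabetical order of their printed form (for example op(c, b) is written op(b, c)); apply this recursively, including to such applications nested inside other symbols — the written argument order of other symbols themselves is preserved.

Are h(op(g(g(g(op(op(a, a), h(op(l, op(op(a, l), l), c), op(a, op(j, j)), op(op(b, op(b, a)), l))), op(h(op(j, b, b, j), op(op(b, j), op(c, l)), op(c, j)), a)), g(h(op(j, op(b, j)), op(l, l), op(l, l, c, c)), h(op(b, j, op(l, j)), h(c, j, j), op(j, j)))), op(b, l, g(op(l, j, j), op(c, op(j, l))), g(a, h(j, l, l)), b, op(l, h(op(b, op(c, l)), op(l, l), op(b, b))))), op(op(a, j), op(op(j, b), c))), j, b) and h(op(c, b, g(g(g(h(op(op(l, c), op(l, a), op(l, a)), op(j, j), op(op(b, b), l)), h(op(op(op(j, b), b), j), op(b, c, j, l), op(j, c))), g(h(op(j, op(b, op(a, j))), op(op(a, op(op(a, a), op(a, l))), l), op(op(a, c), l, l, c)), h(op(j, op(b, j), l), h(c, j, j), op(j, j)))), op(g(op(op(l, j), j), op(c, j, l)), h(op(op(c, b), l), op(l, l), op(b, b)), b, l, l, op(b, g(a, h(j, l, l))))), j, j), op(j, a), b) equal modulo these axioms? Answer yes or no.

Left:  h(op(g(g(g(op(op(a, a), h(op(l, op(op(a, l), l), c), op(a, op(j, j)), op(op(b, op(b, a)), l))), op(h(op(j, b, b, j), op(op(b, j), op(c, l)), op(c, j)), a)), g(h(op(j, op(b, j)), op(l, l), op(l, l, c, c)), h(op(b, j, op(l, j)), h(c, j, j), op(j, j)))), op(b, l, g(op(l, j, j), op(c, op(j, l))), g(a, h(j, l, l)), b, op(l, h(op(b, op(c, l)), op(l, l), op(b, b))))), op(op(a, j), op(op(j, b), c))), j, b)
  Work inside:  op(g(g(g(op(op(a, a), h(op(l, op(op(a, l), l), c), op(a, op(j, j)), op(op(b, op(b, a)), l))), op(h(op(j, b, b, j), op(op(b, j), op(c, l)), op(c, j)), a)), g(h(op(j, op(b, j)), op(l, l), op(l, l, c, c)), h(op(b, j, op(l, j)), h(c, j, j), op(j, j)))), op(b, l, g(op(l, j, j), op(c, op(j, l))), g(a, h(j, l, l)), b, op(l, h(op(b, op(c, l)), op(l, l), op(b, b))))), op(op(a, j), op(op(j, b), c)))
  Merge nested applications:  op(g(g(g(op(op(a, a), h(op(l, op(op(a, l), l), c), op(a, op(j, j)), op(op(b, op(b, a)), l))), op(h(op(j, b, b, j), op(op(b, j), op(c, l)), op(c, j)), a)), g(h(op(j, op(b, j)), op(l, l), op(l, l, c, c)), h(op(b, j, op(l, j)), h(c, j, j), op(j, j)))), op(b, l, g(op(l, j, j), op(c, op(j, l))), g(a, h(j, l, l)), b, op(l, h(op(b, op(c, l)), op(l, l), op(b, b))))), a, j, j, b, c)
  Canonicalize subterm:  g(g(g(op(op(a, a), h(op(l, op(op(a, l), l), c), op(a, op(j, j)), op(op(b, op(b, a)), l))), op(h(op(j, b, b, j), op(op(b, j), op(c, l)), op(c, j)), a)), g(h(op(j, op(b, j)), op(l, l), op(l, l, c, c)), h(op(b, j, op(l, j)), h(c, j, j), op(j, j)))), op(b, l, g(op(l, j, j), op(c, op(j, l))), g(a, h(j, l, l)), b, op(l, h(op(b, op(c, l)), op(l, l), op(b, b)))))  →  g(g(g(h(op(c, l, l, l), op(j, j), op(b, b, l)), h(op(b, b, j, j), op(b, c, j, l), op(c, j))), g(h(op(b, j, j), op(l, l), op(c, c, l, l)), h(op(b, j, j, l), h(c, j, j), op(j, j)))), op(b, b, g(a, h(j, l, l)), g(op(j, j, l), op(c, j, l)), h(op(b, c, l), op(l, l), op(b, b)), l, l))
  Drop the unit:  drop a
  Sort:  op(b, c, g(g(g(h(op(c, l, l, l), op(j, j), op(b, b, l)), h(op(b, b, j, j), op(b, c, j, l), op(c, j))), g(h(op(b, j, j), op(l, l), op(c, c, l, l)), h(op(b, j, j, l), h(c, j, j), op(j, j)))), op(b, b, g(a, h(j, l, l)), g(op(j, j, l), op(c, j, l)), h(op(b, c, l), op(l, l), op(b, b)), l, l)), j, j)
  Rebuild:  h(op(b, c, g(g(g(h(op(c, l, l, l), op(j, j), op(b, b, l)), h(op(b, b, j, j), op(b, c, j, l), op(c, j))), g(h(op(b, j, j), op(l, l), op(c, c, l, l)), h(op(b, j, j, l), h(c, j, j), op(j, j)))), op(b, b, g(a, h(j, l, l)), g(op(j, j, l), op(c, j, l)), h(op(b, c, l), op(l, l), op(b, b)), l, l)), j, j), j, b)
Right:  h(op(c, b, g(g(g(h(op(op(l, c), op(l, a), op(l, a)), op(j, j), op(op(b, b), l)), h(op(op(op(j, b), b), j), op(b, c, j, l), op(j, c))), g(h(op(j, op(b, op(a, j))), op(op(a, op(op(a, a), op(a, l))), l), op(op(a, c), l, l, c)), h(op(j, op(b, j), l), h(c, j, j), op(j, j)))), op(g(op(op(l, j), j), op(c, j, l)), h(op(op(c, b), l), op(l, l), op(b, b)), b, l, l, op(b, g(a, h(j, l, l))))), j, j), op(j, a), b)
  Descend into:  op(c, b, g(g(g(h(op(op(l, c), op(l, a), op(l, a)), op(j, j), op(op(b, b), l)), h(op(op(op(j, b), b), j), op(b, c, j, l), op(j, c))), g(h(op(j, op(b, op(a, j))), op(op(a, op(op(a, a), op(a, l))), l), op(op(a, c), l, l, c)), h(op(j, op(b, j), l), h(c, j, j), op(j, j)))), op(g(op(op(l, j), j), op(c, j, l)), h(op(op(c, b), l), op(l, l), op(b, b)), b, l, l, op(b, g(a, h(j, l, l))))), j, j)
  Inside:  g(g(g(h(op(op(l, c), op(l, a), op(l, a)), op(j, j), op(op(b, b), l)), h(op(op(op(j, b), b), j), op(b, c, j, l), op(j, c))), g(h(op(j, op(b, op(a, j))), op(op(a, op(op(a, a), op(a, l))), l), op(op(a, c), l, l, c)), h(op(j, op(b, j), l), h(c, j, j), op(j, j)))), op(g(op(op(l, j), j), op(c, j, l)), h(op(op(c, b), l), op(l, l), op(b, b)), b, l, l, op(b, g(a, h(j, l, l)))))  →  g(g(g(h(op(c, l, l, l), op(j, j), op(b, b, l)), h(op(b, b, j, j), op(b, c, j, l), op(c, j))), g(h(op(b, j, j), op(l, l), op(c, c, l, l)), h(op(b, j, j, l), h(c, j, j), op(j, j)))), op(b, b, g(a, h(j, l, l)), g(op(j, j, l), op(c, j, l)), h(op(b, c, l), op(l, l), op(b, b)), l, l))
  Sort arguments:  op(b, c, g(g(g(h(op(c, l, l, l), op(j, j), op(b, b, l)), h(op(b, b, j, j), op(b, c, j, l), op(c, j))), g(h(op(b, j, j), op(l, l), op(c, c, l, l)), h(op(b, j, j, l), h(c, j, j), op(j, j)))), op(b, b, g(a, h(j, l, l)), g(op(j, j, l), op(c, j, l)), h(op(b, c, l), op(l, l), op(b, b)), l, l)), j, j)
  Put back:  h(op(b, c, g(g(g(h(op(c, l, l, l), op(j, j), op(b, b, l)), h(op(b, b, j, j), op(b, c, j, l), op(c, j))), g(h(op(b, j, j), op(l, l), op(c, c, l, l)), h(op(b, j, j, l), h(c, j, j), op(j, j)))), op(b, b, g(a, h(j, l, l)), g(op(j, j, l), op(c, j, l)), h(op(b, c, l), op(l, l), op(b, b)), l, l)), j, j), j, b)

Answer: yes — both canonical forms are h(op(b, c, g(g(g(h(op(c, l, l, l), op(j, j), op(b, b, l)), h(op(b, b, j, j), op(b, c, j, l), op(c, j))), g(h(op(b, j, j), op(l, l), op(c, c, l, l)), h(op(b, j, j, l), h(c, j, j), op(j, j)))), op(b, b, g(a, h(j, l, l)), g(op(j, j, l), op(c, j, l)), h(op(b, c, l), op(l, l), op(b, b)), l, l)), j, j), j, b)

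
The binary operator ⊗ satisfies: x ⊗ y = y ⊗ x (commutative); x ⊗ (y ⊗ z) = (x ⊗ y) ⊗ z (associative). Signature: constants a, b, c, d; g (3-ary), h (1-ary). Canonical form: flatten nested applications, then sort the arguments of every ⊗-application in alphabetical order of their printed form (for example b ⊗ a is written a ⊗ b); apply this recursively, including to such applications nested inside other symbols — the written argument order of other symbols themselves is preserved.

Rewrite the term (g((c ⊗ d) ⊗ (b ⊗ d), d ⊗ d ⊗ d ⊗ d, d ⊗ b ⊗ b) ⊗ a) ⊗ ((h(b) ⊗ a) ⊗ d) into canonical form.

Flatten:  g((c ⊗ d) ⊗ (b ⊗ d), d ⊗ d ⊗ d ⊗ d, d ⊗ b ⊗ b) ⊗ a ⊗ h(b) ⊗ a ⊗ d
Inside:  g((c ⊗ d) ⊗ (b ⊗ d), d ⊗ d ⊗ d ⊗ d, d ⊗ b ⊗ b)  →  g(b ⊗ c ⊗ d ⊗ d, d ⊗ d ⊗ d ⊗ d, b ⊗ b ⊗ d)
Sort:  a ⊗ a ⊗ d ⊗ g(b ⊗ c ⊗ d ⊗ d, d ⊗ d ⊗ d ⊗ d, b ⊗ b ⊗ d) ⊗ h(b)

Answer: a ⊗ a ⊗ d ⊗ g(b ⊗ c ⊗ d ⊗ d, d ⊗ d ⊗ d ⊗ d, b ⊗ b ⊗ d) ⊗ h(b)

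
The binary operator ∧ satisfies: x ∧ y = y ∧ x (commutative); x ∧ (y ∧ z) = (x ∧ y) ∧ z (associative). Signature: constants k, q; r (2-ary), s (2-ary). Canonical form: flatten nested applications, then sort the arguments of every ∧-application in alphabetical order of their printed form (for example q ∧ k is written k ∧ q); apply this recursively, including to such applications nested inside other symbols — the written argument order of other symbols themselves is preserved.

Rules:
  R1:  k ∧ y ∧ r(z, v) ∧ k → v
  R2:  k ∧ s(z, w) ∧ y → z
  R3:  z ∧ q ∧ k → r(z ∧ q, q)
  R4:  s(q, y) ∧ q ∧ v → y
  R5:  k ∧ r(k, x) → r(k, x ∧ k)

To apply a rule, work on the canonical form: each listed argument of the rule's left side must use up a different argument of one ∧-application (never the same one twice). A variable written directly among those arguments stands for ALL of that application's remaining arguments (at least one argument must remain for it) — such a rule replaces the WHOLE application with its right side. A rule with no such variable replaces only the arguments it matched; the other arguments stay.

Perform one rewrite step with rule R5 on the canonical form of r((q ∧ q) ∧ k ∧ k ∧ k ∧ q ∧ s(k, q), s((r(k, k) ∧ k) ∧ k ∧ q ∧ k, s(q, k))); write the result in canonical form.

Answer: r(k ∧ k ∧ k ∧ q ∧ q ∧ q ∧ s(k, q), s(k ∧ k ∧ q ∧ r(k, k ∧ k), s(q, k)))

Derivation:
Canonical form:  r(k ∧ k ∧ k ∧ q ∧ q ∧ q ∧ s(k, q), s(k ∧ k ∧ k ∧ q ∧ r(k, k), s(q, k)))
Match R5:  consume k, r(k, k);  x := k
Giving:  r(k ∧ k ∧ k ∧ q ∧ q ∧ q ∧ s(k, q), s(k ∧ k ∧ q ∧ r(k, k ∧ k), s(q, k)))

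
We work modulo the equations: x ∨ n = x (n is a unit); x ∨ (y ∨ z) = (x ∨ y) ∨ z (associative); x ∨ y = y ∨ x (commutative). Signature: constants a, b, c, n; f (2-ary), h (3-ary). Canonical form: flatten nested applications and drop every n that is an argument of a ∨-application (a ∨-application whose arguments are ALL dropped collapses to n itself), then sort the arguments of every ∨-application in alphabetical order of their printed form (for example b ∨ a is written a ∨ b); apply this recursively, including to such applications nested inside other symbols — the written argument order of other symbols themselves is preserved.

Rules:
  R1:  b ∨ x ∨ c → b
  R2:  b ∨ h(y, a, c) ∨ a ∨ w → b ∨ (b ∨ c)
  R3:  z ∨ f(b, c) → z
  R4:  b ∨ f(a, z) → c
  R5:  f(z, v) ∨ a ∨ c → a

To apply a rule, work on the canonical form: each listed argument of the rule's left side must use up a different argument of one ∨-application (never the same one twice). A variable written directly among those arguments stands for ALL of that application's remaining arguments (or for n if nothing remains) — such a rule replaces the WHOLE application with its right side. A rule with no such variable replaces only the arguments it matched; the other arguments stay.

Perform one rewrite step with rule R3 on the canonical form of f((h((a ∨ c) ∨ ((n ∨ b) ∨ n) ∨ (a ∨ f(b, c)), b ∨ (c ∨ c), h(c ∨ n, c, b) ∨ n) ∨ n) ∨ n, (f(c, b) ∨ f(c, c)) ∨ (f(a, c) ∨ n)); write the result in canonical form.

Canonical form:  f(h(a ∨ a ∨ b ∨ c ∨ f(b, c), b ∨ c ∨ c, h(c, c, b)), f(a, c) ∨ f(c, b) ∨ f(c, c))
Match R3:  consume f(b, c);  z := a ∨ a ∨ b ∨ c
Every leftover argument binds to the variable; the entire application is replaced.
New term:  f(h(a ∨ a ∨ b ∨ c, b ∨ c ∨ c, h(c, c, b)), f(a, c) ∨ f(c, b) ∨ f(c, c))

Answer: f(h(a ∨ a ∨ b ∨ c, b ∨ c ∨ c, h(c, c, b)), f(a, c) ∨ f(c, b) ∨ f(c, c))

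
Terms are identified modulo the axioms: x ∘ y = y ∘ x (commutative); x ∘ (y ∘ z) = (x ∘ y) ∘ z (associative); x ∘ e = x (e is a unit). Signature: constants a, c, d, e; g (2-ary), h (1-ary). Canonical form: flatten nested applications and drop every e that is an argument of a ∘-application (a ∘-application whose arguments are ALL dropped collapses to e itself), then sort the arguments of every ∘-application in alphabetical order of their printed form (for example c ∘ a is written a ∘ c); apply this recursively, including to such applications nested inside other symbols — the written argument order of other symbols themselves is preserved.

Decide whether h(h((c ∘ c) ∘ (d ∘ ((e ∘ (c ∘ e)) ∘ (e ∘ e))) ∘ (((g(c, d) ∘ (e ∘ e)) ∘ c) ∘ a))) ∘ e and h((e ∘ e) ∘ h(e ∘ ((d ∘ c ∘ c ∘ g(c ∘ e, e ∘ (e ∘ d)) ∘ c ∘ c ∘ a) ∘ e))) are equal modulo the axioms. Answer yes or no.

Left:  h(h((c ∘ c) ∘ (d ∘ ((e ∘ (c ∘ e)) ∘ (e ∘ e))) ∘ (((g(c, d) ∘ (e ∘ e)) ∘ c) ∘ a))) ∘ e
  Canonicalize subterm:  h(h((c ∘ c) ∘ (d ∘ ((e ∘ (c ∘ e)) ∘ (e ∘ e))) ∘ (((g(c, d) ∘ (e ∘ e)) ∘ c) ∘ a)))  →  h(h(a ∘ c ∘ c ∘ c ∘ c ∘ d ∘ g(c, d)))
  Drop the unit:  drop e
  Sort arguments:  h(h(a ∘ c ∘ c ∘ c ∘ c ∘ d ∘ g(c, d)))
Right:  h((e ∘ e) ∘ h(e ∘ ((d ∘ c ∘ c ∘ g(c ∘ e, e ∘ (e ∘ d)) ∘ c ∘ c ∘ a) ∘ e)))
  Work inside:  (e ∘ e) ∘ h(e ∘ ((d ∘ c ∘ c ∘ g(c ∘ e, e ∘ (e ∘ d)) ∘ c ∘ c ∘ a) ∘ e))
  Merge nested applications:  e ∘ e ∘ h(e ∘ ((d ∘ c ∘ c ∘ g(c ∘ e, e ∘ (e ∘ d)) ∘ c ∘ c ∘ a) ∘ e))
  Inside:  h(e ∘ ((d ∘ c ∘ c ∘ g(c ∘ e, e ∘ (e ∘ d)) ∘ c ∘ c ∘ a) ∘ e))  →  h(a ∘ c ∘ c ∘ c ∘ c ∘ d ∘ g(c, d))
  Drop the unit:  drop e (×2)
  Sort arguments:  h(a ∘ c ∘ c ∘ c ∘ c ∘ d ∘ g(c, d))
  Rebuild:  h(h(a ∘ c ∘ c ∘ c ∘ c ∘ d ∘ g(c, d)))

Answer: yes — both canonical forms are h(h(a ∘ c ∘ c ∘ c ∘ c ∘ d ∘ g(c, d)))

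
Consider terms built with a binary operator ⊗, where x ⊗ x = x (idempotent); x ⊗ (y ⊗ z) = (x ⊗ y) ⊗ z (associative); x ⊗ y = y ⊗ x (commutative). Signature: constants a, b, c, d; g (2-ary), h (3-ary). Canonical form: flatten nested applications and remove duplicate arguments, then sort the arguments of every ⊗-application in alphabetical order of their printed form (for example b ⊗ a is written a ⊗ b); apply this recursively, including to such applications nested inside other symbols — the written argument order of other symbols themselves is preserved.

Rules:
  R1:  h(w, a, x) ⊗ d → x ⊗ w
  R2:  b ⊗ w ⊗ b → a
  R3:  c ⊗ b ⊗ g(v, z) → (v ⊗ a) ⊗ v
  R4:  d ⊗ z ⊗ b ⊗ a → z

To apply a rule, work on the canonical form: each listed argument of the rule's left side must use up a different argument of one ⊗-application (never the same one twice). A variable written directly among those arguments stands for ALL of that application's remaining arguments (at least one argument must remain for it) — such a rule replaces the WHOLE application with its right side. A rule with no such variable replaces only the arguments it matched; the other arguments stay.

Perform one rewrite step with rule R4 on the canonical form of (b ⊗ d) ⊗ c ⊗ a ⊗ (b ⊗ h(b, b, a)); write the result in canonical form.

Canonical form:  a ⊗ b ⊗ c ⊗ d ⊗ h(b, b, a)
Apply R4:  consuming a, b, d;  z := c ⊗ h(b, b, a)
Every leftover argument binds to the variable; the entire application is replaced.
Result:  c ⊗ h(b, b, a)

Answer: c ⊗ h(b, b, a)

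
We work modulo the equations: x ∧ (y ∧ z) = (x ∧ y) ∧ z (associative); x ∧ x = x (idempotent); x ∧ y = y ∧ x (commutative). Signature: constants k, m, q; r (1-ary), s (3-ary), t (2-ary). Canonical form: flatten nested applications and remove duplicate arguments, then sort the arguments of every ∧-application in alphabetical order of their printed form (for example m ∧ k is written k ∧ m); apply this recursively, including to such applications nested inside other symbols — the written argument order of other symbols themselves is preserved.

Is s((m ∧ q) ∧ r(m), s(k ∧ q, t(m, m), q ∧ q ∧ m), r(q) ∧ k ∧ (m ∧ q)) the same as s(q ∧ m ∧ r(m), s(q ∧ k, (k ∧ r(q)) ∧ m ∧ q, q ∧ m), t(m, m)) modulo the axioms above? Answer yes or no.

Left:  s((m ∧ q) ∧ r(m), s(k ∧ q, t(m, m), q ∧ q ∧ m), r(q) ∧ k ∧ (m ∧ q))
  Descend into:  r(q) ∧ k ∧ (m ∧ q)
  Flatten:  r(q) ∧ k ∧ m ∧ q
  Sort:  k ∧ m ∧ q ∧ r(q)
  Reassemble:  s(m ∧ q ∧ r(m), s(k ∧ q, t(m, m), m ∧ q), k ∧ m ∧ q ∧ r(q))
Right:  s(q ∧ m ∧ r(m), s(q ∧ k, (k ∧ r(q)) ∧ m ∧ q, q ∧ m), t(m, m))
  Work inside:  (k ∧ r(q)) ∧ m ∧ q
  Flatten:  k ∧ r(q) ∧ m ∧ q
  Sort:  k ∧ m ∧ q ∧ r(q)
  Rebuild:  s(m ∧ q ∧ r(m), s(k ∧ q, k ∧ m ∧ q ∧ r(q), m ∧ q), t(m, m))

Answer: no — s(m ∧ q ∧ r(m), s(k ∧ q, t(m, m), m ∧ q), k ∧ m ∧ q ∧ r(q)) vs s(m ∧ q ∧ r(m), s(k ∧ q, k ∧ m ∧ q ∧ r(q), m ∧ q), t(m, m))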